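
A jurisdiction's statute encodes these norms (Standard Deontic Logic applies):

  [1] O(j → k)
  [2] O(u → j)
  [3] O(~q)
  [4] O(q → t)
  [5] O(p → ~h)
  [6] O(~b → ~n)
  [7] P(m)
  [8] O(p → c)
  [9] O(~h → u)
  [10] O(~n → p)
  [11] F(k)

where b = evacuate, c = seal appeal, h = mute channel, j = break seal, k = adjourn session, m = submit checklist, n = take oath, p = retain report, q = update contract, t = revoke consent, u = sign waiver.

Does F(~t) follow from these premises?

Premise 4 is O(q → t), but O(q) is not derivable from the premises, so it does not yield O(t).
No other premise forces O(t). An ideal world satisfying every premise can still have ~t true, so F(~t) is not derivable.

No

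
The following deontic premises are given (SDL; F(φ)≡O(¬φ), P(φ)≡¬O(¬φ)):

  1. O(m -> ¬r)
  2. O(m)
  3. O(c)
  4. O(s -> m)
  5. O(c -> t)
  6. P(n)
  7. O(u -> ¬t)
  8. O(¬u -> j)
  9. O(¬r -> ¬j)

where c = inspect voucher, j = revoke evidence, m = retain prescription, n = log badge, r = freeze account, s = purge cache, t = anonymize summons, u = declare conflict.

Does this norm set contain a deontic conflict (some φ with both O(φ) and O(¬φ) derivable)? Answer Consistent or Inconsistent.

Premise 2 states O(m) outright.
Applying K to premise 1 (O(m -> ¬r)) and O(m) yields O(¬r).
Premise 9 is O(¬r -> ¬j); since O(¬r), deontic closure gives O(¬j).
Premise 8 is O(¬u -> j); contrapositively O(¬j -> u). Since O(¬j) holds, K gives O(u).
With premise 7, O(u -> ¬t), the K-axiom yields O(¬t).
The contrapositive of premise 5 (O(c -> t)) is O(¬t -> ¬c), and O(¬t) is already established, so O(¬c).
However, premise 3 gives O(c).
We now have both O(¬c) and O(c) — c is simultaneously obligatory and forbidden, violating the D-axiom.

Inconsistent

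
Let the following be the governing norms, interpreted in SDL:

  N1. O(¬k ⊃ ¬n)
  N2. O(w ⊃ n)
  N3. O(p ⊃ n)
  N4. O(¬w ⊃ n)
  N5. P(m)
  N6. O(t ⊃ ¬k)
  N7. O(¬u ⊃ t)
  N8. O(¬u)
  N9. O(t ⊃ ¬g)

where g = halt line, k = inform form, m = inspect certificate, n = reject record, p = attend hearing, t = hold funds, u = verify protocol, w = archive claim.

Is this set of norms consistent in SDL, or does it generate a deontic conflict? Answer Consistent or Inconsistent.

Inconsistent

By case analysis on ¬w: premise 4 gives O(¬w ⊃ n) and premise 2 gives O(w ⊃ n), so O(n) either way.
Premise 1 is O(¬k ⊃ ¬n); contrapositively O(n ⊃ k). Since O(n) holds, K gives O(k).
Premise 6 is O(t ⊃ ¬k); contrapositively O(k ⊃ ¬t). Since O(k) holds, K gives O(¬t).
The contrapositive of premise 7 (O(¬u ⊃ t)) is O(¬t ⊃ u), and O(¬t) is already established, so O(u).
However, premise 8 gives O(¬u).
We now have both O(u) and O(¬u) — u is simultaneously obligatory and forbidden, violating the D-axiom.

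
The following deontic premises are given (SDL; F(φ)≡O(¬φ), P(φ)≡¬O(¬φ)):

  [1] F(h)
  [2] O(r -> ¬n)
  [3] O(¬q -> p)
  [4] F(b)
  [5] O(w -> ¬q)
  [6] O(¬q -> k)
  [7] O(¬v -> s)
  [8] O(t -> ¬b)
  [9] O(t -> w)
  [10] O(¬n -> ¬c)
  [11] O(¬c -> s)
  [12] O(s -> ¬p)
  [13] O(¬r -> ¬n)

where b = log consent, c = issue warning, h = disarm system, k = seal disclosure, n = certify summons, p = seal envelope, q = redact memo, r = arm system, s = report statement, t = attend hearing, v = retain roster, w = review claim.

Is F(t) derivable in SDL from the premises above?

Yes

Premises 2 and 13 are O(r -> ¬n) and O(¬r -> ¬n); every ideal world satisfies r or ¬r, so in either case ¬n holds — hence O(¬n).
Premise 10 is O(¬n -> ¬c); since O(¬n), deontic closure gives O(¬c).
From O(¬c) and premise 11, O(¬c -> s), we obtain O(s).
Premise 12 is O(s -> ¬p); since O(s), deontic closure gives O(¬p).
Premise 3, O(¬q -> p), contraposes to O(¬p -> q); with O(¬p) we get O(q).
Premise 5, O(w -> ¬q), contraposes to O(q -> ¬w); with O(q) we get O(¬w).
Premise 9, O(t -> w), contraposes to O(¬w -> ¬t); with O(¬w) we get O(¬t).
Premises 1, 4, 6, 7, 8 do not contribute to this derivation.
So O(¬t) holds, i.e. F(t). The claim follows.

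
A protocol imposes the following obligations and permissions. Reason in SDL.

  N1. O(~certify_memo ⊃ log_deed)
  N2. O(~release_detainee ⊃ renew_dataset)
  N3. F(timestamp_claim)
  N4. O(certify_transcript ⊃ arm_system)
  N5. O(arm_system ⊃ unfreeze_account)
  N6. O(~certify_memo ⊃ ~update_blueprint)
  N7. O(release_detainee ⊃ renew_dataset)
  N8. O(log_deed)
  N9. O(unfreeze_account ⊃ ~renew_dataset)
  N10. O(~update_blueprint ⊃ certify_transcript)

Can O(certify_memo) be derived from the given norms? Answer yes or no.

Yes

By case analysis on ~release_detainee: premise 2 gives O(~release_detainee ⊃ renew_dataset) and premise 7 gives O(release_detainee ⊃ renew_dataset), so O(renew_dataset) either way.
Premise 9 is O(unfreeze_account ⊃ ~renew_dataset); contrapositively O(renew_dataset ⊃ ~unfreeze_account). Since O(renew_dataset) holds, K gives O(~unfreeze_account).
Premise 5 is O(arm_system ⊃ unfreeze_account); contrapositively O(~unfreeze_account ⊃ ~arm_system). Since O(~unfreeze_account) holds, K gives O(~arm_system).
Premise 4, O(certify_transcript ⊃ arm_system), contraposes to O(~arm_system ⊃ ~certify_transcript); with O(~arm_system) we get O(~certify_transcript).
Premise 10, O(~update_blueprint ⊃ certify_transcript), contraposes to O(~certify_transcript ⊃ update_blueprint); with O(~certify_transcript) we get O(update_blueprint).
Premise 6 is O(~certify_memo ⊃ ~update_blueprint); contrapositively O(update_blueprint ⊃ certify_memo). Since O(update_blueprint) holds, K gives O(certify_memo).
Premises 1, 3, 8 do not contribute to this derivation.
So O(certify_memo) follows.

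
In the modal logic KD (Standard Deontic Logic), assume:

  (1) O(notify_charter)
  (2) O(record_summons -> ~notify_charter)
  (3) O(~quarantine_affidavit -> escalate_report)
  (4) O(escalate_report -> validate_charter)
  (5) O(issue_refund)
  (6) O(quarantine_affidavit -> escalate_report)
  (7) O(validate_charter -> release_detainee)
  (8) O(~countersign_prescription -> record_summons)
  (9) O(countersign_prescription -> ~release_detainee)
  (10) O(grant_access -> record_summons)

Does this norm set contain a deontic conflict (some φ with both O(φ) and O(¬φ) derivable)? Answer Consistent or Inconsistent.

Premises 3 and 6 cover both cases: O(~quarantine_affidavit -> escalate_report) and O(quarantine_affidavit -> escalate_report). Since ~quarantine_affidavit ∨ quarantine_affidavit is a tautology, O(escalate_report) follows.
With premise 4, O(escalate_report -> validate_charter), the K-axiom yields O(validate_charter).
Applying K to premise 7 (O(validate_charter -> release_detainee)) and O(validate_charter) yields O(release_detainee).
The contrapositive of premise 9 (O(countersign_prescription -> ~release_detainee)) is O(release_detainee -> ~countersign_prescription), and O(release_detainee) is already established, so O(~countersign_prescription).
Applying K to premise 8 (O(~countersign_prescription -> record_summons)) and O(~countersign_prescription) yields O(record_summons).
Premise 2 is O(record_summons -> ~notify_charter); since O(record_summons), deontic closure gives O(~notify_charter).
Yet premise 1 states O(notify_charter).
We now have both O(~notify_charter) and O(notify_charter) — notify_charter is simultaneously obligatory and forbidden, violating the D-axiom.

Inconsistent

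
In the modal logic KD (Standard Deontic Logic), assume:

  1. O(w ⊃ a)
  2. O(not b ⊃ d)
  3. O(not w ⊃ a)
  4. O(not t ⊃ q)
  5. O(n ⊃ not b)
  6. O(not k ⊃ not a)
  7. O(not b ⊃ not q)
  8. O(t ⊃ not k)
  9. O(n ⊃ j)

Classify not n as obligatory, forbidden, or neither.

Obligatory

Premises 1 and 3 are O(w ⊃ a) and O(not w ⊃ a); every ideal world satisfies w or not w, so in either case a holds — hence O(a).
The contrapositive of premise 6 (O(not k ⊃ not a)) is O(a ⊃ k), and O(a) is already established, so O(k).
Premise 8, O(t ⊃ not k), contraposes to O(k ⊃ not t); with O(k) we get O(not t).
From O(not t) and premise 4, O(not t ⊃ q), we obtain O(q).
Premise 7, O(not b ⊃ not q), contraposes to O(q ⊃ b); with O(q) we get O(b).
The contrapositive of premise 5 (O(n ⊃ not b)) is O(b ⊃ not n), and O(b) is already established, so O(not n).
Premises 2, 9 do not contribute to this derivation.
Hence not n is obligatory.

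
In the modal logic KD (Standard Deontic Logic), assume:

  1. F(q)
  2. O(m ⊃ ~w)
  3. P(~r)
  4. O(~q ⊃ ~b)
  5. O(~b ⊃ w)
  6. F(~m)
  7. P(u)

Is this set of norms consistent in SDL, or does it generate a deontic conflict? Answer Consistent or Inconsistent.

F(q) at premise 1 means O(~q).
Premise 4 is O(~q ⊃ ~b); since O(~q), deontic closure gives O(~b).
With premise 5, O(~b ⊃ w), the K-axiom yields O(w).
Premise 2, O(m ⊃ ~w), contraposes to O(w ⊃ ~m); with O(w) we get O(~m).
But premise 6, F(~m), means O(m).
We now have both O(~m) and O(m) — m is simultaneously obligatory and forbidden, violating the D-axiom.

Inconsistent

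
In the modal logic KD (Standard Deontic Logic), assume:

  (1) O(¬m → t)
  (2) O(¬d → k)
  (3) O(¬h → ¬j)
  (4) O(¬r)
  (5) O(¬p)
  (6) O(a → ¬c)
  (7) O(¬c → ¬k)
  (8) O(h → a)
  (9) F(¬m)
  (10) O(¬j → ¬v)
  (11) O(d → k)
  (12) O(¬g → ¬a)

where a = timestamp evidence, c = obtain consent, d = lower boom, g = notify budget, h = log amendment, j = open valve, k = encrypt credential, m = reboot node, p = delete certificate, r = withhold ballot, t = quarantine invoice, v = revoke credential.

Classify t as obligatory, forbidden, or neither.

Premise 1 is O(¬m → t), but O(¬m) is not derivable from the premises, so it does not yield O(t).
No premise or chain of K-axiom applications forces O(t), and none forces O(¬t). So t is neither obligatory nor forbidden under these norms.

Neither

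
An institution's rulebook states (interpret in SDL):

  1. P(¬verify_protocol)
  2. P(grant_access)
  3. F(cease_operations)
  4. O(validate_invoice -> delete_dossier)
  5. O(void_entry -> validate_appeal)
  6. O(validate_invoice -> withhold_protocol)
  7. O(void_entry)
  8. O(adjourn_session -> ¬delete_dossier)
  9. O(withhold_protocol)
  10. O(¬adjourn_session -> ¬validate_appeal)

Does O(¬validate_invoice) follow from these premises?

Premise 7 states O(void_entry) outright.
Applying K to premise 5 (O(void_entry -> validate_appeal)) and O(void_entry) yields O(validate_appeal).
Premise 10 is O(¬adjourn_session -> ¬validate_appeal); contrapositively O(validate_appeal -> adjourn_session). Since O(validate_appeal) holds, K gives O(adjourn_session).
With premise 8, O(adjourn_session -> ¬delete_dossier), the K-axiom yields O(¬delete_dossier).
The contrapositive of premise 4 (O(validate_invoice -> delete_dossier)) is O(¬delete_dossier -> ¬validate_invoice), and O(¬delete_dossier) is already established, so O(¬validate_invoice).
Premises 1, 2, 3, 6, 9 do not contribute to this derivation.
So O(¬validate_invoice) follows.

Yes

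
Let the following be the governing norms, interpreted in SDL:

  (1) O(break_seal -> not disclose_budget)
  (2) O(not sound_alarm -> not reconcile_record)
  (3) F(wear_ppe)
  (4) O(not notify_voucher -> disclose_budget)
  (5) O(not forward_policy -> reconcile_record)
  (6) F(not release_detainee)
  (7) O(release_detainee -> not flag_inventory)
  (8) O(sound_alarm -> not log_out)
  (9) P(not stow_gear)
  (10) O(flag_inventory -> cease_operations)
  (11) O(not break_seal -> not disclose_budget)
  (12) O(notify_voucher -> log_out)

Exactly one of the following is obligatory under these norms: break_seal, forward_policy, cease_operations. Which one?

forward_policy

Premises 11 and 1 cover both cases: O(not break_seal -> not disclose_budget) and O(break_seal -> not disclose_budget). Since not break_seal ∨ break_seal is a tautology, O(not disclose_budget) follows.
The contrapositive of premise 4 (O(not notify_voucher -> disclose_budget)) is O(not disclose_budget -> notify_voucher), and O(not disclose_budget) is already established, so O(notify_voucher).
With premise 12, O(notify_voucher -> log_out), the K-axiom yields O(log_out).
Premise 8 is O(sound_alarm -> not log_out); contrapositively O(log_out -> not sound_alarm). Since O(log_out) holds, K gives O(not sound_alarm).
With premise 2, O(not sound_alarm -> not reconcile_record), the K-axiom yields O(not reconcile_record).
Premise 5, O(not forward_policy -> reconcile_record), contraposes to O(not reconcile_record -> forward_policy); with O(not reconcile_record) we get O(forward_policy).
So O(forward_policy) holds — forward_policy is obligatory. None of the other listed options is made obligatory by any chain of premises.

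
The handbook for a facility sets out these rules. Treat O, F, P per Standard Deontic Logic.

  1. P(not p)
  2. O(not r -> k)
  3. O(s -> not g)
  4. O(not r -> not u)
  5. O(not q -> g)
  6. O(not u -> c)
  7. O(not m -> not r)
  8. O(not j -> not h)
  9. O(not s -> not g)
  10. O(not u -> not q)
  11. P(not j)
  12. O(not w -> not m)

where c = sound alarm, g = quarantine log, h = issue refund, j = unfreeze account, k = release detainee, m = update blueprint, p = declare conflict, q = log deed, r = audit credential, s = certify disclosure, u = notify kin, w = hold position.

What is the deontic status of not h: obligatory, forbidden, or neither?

Neither

Premise 8 is O(not j -> not h), but O(not j) is not derivable from the premises (the permission P(not j) asserts only not O(j), not O(not j)), so it does not yield O(not h).
No premise or chain of K-axiom applications forces O(not h), and none forces O(h). So not h is neither obligatory nor forbidden under these norms.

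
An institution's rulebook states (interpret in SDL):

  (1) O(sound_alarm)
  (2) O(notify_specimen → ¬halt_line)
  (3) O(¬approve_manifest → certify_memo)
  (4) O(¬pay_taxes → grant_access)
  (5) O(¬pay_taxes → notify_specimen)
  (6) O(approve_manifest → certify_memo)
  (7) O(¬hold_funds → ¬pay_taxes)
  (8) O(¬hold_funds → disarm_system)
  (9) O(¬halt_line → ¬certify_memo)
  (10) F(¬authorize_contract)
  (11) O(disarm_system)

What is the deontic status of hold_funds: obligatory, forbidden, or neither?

Obligatory

By case analysis on approve_manifest: premise 6 gives O(approve_manifest → certify_memo) and premise 3 gives O(¬approve_manifest → certify_memo), so O(certify_memo) either way.
The contrapositive of premise 9 (O(¬halt_line → ¬certify_memo)) is O(certify_memo → halt_line), and O(certify_memo) is already established, so O(halt_line).
Premise 2 is O(notify_specimen → ¬halt_line); contrapositively O(halt_line → ¬notify_specimen). Since O(halt_line) holds, K gives O(¬notify_specimen).
Premise 5 is O(¬pay_taxes → notify_specimen); contrapositively O(¬notify_specimen → pay_taxes). Since O(¬notify_specimen) holds, K gives O(pay_taxes).
Premise 7, O(¬hold_funds → ¬pay_taxes), contraposes to O(pay_taxes → hold_funds); with O(pay_taxes) we get O(hold_funds).
Premises 1, 4, 8, 10, 11 do not contribute to this derivation.
Hence hold_funds is obligatory.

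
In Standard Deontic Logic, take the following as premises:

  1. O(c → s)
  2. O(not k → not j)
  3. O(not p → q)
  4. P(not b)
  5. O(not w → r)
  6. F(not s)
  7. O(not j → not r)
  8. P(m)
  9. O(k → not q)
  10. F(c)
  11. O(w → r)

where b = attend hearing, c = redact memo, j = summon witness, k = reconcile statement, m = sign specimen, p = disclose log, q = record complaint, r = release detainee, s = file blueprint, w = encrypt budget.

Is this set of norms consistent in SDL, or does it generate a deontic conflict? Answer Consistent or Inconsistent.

Premise 1 is O(c → s); even if O(s) held, inferring O(c) would be affirming the consequent — invalid.
So O(c) is not derivable, and the apparent clash with O(not c) does not arise.
A world satisfying every obligation exists (e.g. b=false, c=false, j=true, k=true, m=false, p=true, q=false, r=true, s=true, w=false); no atom is both obligatory and forbidden, so the set is consistent.

Consistent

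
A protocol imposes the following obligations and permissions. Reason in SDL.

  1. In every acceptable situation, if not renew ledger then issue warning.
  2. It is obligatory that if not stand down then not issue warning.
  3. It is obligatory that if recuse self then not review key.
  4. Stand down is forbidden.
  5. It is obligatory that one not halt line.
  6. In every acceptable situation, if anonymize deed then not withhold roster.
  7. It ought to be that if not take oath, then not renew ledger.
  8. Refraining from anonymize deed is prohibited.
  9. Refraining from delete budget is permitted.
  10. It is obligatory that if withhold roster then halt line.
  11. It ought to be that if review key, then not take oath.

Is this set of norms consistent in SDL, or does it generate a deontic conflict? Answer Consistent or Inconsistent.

Premise 10 is O(withhold_roster → halt_line), but O(withhold_roster) is not derivable from the premises, so it does not yield O(halt_line).
So O(halt_line) is not derivable, and the apparent clash with O(¬halt_line) does not arise.
A world satisfying every obligation exists (e.g. anonymize_deed=true, delete_budget=false, halt_line=false, issue_warning=false, recuse_self=false, renew_ledger=true, review_key=false, stand_down=false, take_oath=true, withhold_roster=false); no atom is both obligatory and forbidden, so the set is consistent.

Consistent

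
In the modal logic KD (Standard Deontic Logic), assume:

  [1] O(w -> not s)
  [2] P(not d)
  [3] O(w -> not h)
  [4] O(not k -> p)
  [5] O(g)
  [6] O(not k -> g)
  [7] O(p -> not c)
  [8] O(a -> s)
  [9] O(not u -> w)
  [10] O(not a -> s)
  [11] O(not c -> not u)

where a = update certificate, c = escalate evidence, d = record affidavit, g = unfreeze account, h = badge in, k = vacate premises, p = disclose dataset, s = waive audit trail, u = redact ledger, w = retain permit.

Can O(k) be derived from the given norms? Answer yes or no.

Yes

Premises 10 and 8 are O(not a -> s) and O(a -> s); every ideal world satisfies not a or a, so in either case s holds — hence O(s).
Premise 1 is O(w -> not s); contrapositively O(s -> not w). Since O(s) holds, K gives O(not w).
Premise 9 is O(not u -> w); contrapositively O(not w -> u). Since O(not w) holds, K gives O(u).
Premise 11 is O(not c -> not u); contrapositively O(u -> c). Since O(u) holds, K gives O(c).
Premise 7 is O(p -> not c); contrapositively O(c -> not p). Since O(c) holds, K gives O(not p).
Premise 4 is O(not k -> p); contrapositively O(not p -> k). Since O(not p) holds, K gives O(k).
Premises 2, 3, 5, 6 do not contribute to this derivation.
So O(k) follows.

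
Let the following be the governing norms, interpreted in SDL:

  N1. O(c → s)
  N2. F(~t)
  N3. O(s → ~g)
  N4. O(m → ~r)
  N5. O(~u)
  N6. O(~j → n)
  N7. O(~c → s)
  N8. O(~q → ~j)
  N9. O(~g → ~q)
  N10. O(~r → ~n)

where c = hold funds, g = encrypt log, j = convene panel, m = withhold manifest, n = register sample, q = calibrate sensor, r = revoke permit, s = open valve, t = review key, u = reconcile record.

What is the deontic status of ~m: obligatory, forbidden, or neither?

Obligatory

By case analysis on c: premise 1 gives O(c → s) and premise 7 gives O(~c → s), so O(s) either way.
Applying K to premise 3 (O(s → ~g)) and O(s) yields O(~g).
Premise 9 is O(~g → ~q); since O(~g), deontic closure gives O(~q).
With premise 8, O(~q → ~j), the K-axiom yields O(~j).
Applying K to premise 6 (O(~j → n)) and O(~j) yields O(n).
The contrapositive of premise 10 (O(~r → ~n)) is O(n → r), and O(n) is already established, so O(r).
Premise 4 is O(m → ~r); contrapositively O(r → ~m). Since O(r) holds, K gives O(~m).
Premises 2, 5 do not contribute to this derivation.
Hence ~m is obligatory.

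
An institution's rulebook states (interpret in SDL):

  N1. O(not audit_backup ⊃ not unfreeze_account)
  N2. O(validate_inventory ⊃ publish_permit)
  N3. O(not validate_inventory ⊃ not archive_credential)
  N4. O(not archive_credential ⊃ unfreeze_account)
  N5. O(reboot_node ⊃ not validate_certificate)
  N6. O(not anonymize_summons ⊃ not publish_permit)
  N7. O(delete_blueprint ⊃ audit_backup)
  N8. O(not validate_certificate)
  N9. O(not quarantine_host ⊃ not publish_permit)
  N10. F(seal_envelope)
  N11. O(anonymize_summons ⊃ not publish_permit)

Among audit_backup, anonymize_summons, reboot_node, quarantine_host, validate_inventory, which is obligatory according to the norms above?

Premises 6 and 11 cover both cases: O(not anonymize_summons ⊃ not publish_permit) and O(anonymize_summons ⊃ not publish_permit). Since not anonymize_summons ∨ anonymize_summons is a tautology, O(not publish_permit) follows.
Premise 2, O(validate_inventory ⊃ publish_permit), contraposes to O(not publish_permit ⊃ not validate_inventory); with O(not publish_permit) we get O(not validate_inventory).
With premise 3, O(not validate_inventory ⊃ not archive_credential), the K-axiom yields O(not archive_credential).
Applying K to premise 4 (O(not archive_credential ⊃ unfreeze_account)) and O(not archive_credential) yields O(unfreeze_account).
Premise 1, O(not audit_backup ⊃ not unfreeze_account), contraposes to O(unfreeze_account ⊃ audit_backup); with O(unfreeze_account) we get O(audit_backup).
So O(audit_backup) holds — audit_backup is obligatory. None of the other listed options is made obligatory by any chain of premises.

audit_backup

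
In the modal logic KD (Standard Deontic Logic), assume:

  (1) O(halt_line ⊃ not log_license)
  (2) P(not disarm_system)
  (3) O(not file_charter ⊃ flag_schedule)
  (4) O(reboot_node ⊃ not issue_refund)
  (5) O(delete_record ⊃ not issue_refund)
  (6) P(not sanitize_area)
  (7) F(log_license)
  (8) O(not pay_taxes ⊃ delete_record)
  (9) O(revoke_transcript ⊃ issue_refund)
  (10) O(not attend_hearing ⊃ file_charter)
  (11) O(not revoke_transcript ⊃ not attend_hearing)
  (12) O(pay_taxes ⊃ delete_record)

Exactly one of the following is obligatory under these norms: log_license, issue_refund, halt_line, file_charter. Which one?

file_charter

Premises 8 and 12 are O(not pay_taxes ⊃ delete_record) and O(pay_taxes ⊃ delete_record); every ideal world satisfies not pay_taxes or pay_taxes, so in either case delete_record holds — hence O(delete_record).
Premise 5 is O(delete_record ⊃ not issue_refund); since O(delete_record), deontic closure gives O(not issue_refund).
Premise 9 is O(revoke_transcript ⊃ issue_refund); contrapositively O(not issue_refund ⊃ not revoke_transcript). Since O(not issue_refund) holds, K gives O(not revoke_transcript).
Applying K to premise 11 (O(not revoke_transcript ⊃ not attend_hearing)) and O(not revoke_transcript) yields O(not attend_hearing).
From O(not attend_hearing) and premise 10, O(not attend_hearing ⊃ file_charter), we obtain O(file_charter).
So O(file_charter) holds — file_charter is obligatory. None of the other listed options is made obligatory by any chain of premises.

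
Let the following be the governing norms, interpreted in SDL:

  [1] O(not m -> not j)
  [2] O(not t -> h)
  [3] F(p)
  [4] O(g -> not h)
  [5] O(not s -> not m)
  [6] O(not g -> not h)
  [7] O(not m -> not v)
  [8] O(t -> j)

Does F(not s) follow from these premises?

Premises 6 and 4 are O(not g -> not h) and O(g -> not h); every ideal world satisfies not g or g, so in either case not h holds — hence O(not h).
Premise 2, O(not t -> h), contraposes to O(not h -> t); with O(not h) we get O(t).
With premise 8, O(t -> j), the K-axiom yields O(j).
Premise 1 is O(not m -> not j); contrapositively O(j -> m). Since O(j) holds, K gives O(m).
Premise 5 is O(not s -> not m); contrapositively O(m -> s). Since O(m) holds, K gives O(s).
Premises 3, 7 do not contribute to this derivation.
So O(s) holds, i.e. F(not s). The claim follows.

Yes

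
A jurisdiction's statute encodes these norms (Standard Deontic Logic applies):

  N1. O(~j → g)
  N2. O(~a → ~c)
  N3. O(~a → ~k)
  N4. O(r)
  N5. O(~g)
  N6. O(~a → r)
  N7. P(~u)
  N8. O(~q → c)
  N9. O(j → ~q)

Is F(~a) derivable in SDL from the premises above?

From premise 5 we have O(~g).
The contrapositive of premise 1 (O(~j → g)) is O(~g → j), and O(~g) is already established, so O(j).
Premise 9 is O(j → ~q); since O(j), deontic closure gives O(~q).
With premise 8, O(~q → c), the K-axiom yields O(c).
The contrapositive of premise 2 (O(~a → ~c)) is O(c → a), and O(c) is already established, so O(a).
Premises 3, 4, 6, 7 do not contribute to this derivation.
So O(a) holds, i.e. F(~a). The claim follows.

Yes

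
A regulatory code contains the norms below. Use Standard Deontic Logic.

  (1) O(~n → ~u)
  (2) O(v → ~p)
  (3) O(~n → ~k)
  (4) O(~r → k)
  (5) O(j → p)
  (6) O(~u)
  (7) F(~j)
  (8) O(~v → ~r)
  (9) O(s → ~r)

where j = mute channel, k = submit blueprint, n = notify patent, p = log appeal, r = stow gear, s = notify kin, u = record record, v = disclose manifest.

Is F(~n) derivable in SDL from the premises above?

Premise 7 is F(~j), i.e. O(j).
From O(j) and premise 5, O(j → p), we obtain O(p).
Premise 2, O(v → ~p), contraposes to O(p → ~v); with O(p) we get O(~v).
From O(~v) and premise 8, O(~v → ~r), we obtain O(~r).
Premise 4 is O(~r → k); since O(~r), deontic closure gives O(k).
Premise 3, O(~n → ~k), contraposes to O(k → n); with O(k) we get O(n).
Premises 1, 6, 9 do not contribute to this derivation.
So O(n) holds, i.e. F(~n). The claim follows.

Yes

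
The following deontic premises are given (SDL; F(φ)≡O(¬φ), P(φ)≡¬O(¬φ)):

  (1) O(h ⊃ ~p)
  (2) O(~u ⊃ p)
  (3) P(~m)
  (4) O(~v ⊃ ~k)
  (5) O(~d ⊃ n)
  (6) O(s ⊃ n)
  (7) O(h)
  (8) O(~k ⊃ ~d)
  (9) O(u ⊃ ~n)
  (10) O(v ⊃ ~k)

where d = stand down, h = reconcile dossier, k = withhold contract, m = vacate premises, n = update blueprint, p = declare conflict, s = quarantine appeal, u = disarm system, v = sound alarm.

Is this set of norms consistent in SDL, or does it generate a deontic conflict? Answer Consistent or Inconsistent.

Inconsistent

Premises 4 and 10 are O(~v ⊃ ~k) and O(v ⊃ ~k); every ideal world satisfies ~v or v, so in either case ~k holds — hence O(~k).
With premise 8, O(~k ⊃ ~d), the K-axiom yields O(~d).
Applying K to premise 5 (O(~d ⊃ n)) and O(~d) yields O(n).
Premise 9, O(u ⊃ ~n), contraposes to O(n ⊃ ~u); with O(n) we get O(~u).
Premise 2 is O(~u ⊃ p); since O(~u), deontic closure gives O(p).
Premise 1, O(h ⊃ ~p), contraposes to O(p ⊃ ~h); with O(p) we get O(~h).
Yet premise 7 states O(h).
We now have both O(~h) and O(h) — h is simultaneously obligatory and forbidden, violating the D-axiom.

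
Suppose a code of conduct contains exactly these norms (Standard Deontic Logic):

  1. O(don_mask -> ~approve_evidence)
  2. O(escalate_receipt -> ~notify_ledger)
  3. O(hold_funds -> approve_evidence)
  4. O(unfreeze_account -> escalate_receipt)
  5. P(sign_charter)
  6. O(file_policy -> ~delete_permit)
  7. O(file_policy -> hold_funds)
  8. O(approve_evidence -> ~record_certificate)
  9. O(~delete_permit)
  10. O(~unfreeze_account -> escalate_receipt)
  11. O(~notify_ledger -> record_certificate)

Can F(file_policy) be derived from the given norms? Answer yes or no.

Yes

Premises 10 and 4 are O(~unfreeze_account -> escalate_receipt) and O(unfreeze_account -> escalate_receipt); every ideal world satisfies ~unfreeze_account or unfreeze_account, so in either case escalate_receipt holds — hence O(escalate_receipt).
Applying K to premise 2 (O(escalate_receipt -> ~notify_ledger)) and O(escalate_receipt) yields O(~notify_ledger).
With premise 11, O(~notify_ledger -> record_certificate), the K-axiom yields O(record_certificate).
The contrapositive of premise 8 (O(approve_evidence -> ~record_certificate)) is O(record_certificate -> ~approve_evidence), and O(record_certificate) is already established, so O(~approve_evidence).
The contrapositive of premise 3 (O(hold_funds -> approve_evidence)) is O(~approve_evidence -> ~hold_funds), and O(~approve_evidence) is already established, so O(~hold_funds).
Premise 7, O(file_policy -> hold_funds), contraposes to O(~hold_funds -> ~file_policy); with O(~hold_funds) we get O(~file_policy).
Premises 1, 5, 6, 9 do not contribute to this derivation.
So O(~file_policy) holds, i.e. F(file_policy). The claim follows.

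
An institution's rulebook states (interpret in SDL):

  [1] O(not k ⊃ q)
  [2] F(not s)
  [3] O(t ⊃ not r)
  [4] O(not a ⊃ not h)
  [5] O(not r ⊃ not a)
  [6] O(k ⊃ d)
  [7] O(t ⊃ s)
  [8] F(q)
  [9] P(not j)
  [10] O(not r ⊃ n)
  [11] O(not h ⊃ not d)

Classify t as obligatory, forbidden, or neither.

Premise 8, F(q), is equivalent to O(not q).
Premise 1, O(not k ⊃ q), contraposes to O(not q ⊃ k); with O(not q) we get O(k).
With premise 6, O(k ⊃ d), the K-axiom yields O(d).
Premise 11 is O(not h ⊃ not d); contrapositively O(d ⊃ h). Since O(d) holds, K gives O(h).
Premise 4, O(not a ⊃ not h), contraposes to O(h ⊃ a); with O(h) we get O(a).
Premise 5 is O(not r ⊃ not a); contrapositively O(a ⊃ r). Since O(a) holds, K gives O(r).
Premise 3, O(t ⊃ not r), contraposes to O(r ⊃ not t); with O(r) we get O(not t).
Premises 2, 7, 9, 10 do not contribute to this derivation.
Thus O(not t), which is F(t): t is forbidden.

Forbidden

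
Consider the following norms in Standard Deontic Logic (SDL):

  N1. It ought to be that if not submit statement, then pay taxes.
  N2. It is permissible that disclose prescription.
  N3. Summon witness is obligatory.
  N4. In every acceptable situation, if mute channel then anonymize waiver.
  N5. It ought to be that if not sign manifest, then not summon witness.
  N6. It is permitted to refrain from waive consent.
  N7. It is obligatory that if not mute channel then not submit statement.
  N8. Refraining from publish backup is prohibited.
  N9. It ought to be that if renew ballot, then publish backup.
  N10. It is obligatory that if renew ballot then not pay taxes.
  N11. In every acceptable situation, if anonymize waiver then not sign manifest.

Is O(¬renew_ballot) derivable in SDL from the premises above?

Yes

Premise 3 states O(summon_witness) outright.
Premise 5, O(¬sign_manifest → ¬summon_witness), contraposes to O(summon_witness → sign_manifest); with O(summon_witness) we get O(sign_manifest).
Premise 11 is O(anonymize_waiver → ¬sign_manifest); contrapositively O(sign_manifest → ¬anonymize_waiver). Since O(sign_manifest) holds, K gives O(¬anonymize_waiver).
The contrapositive of premise 4 (O(mute_channel → anonymize_waiver)) is O(¬anonymize_waiver → ¬mute_channel), and O(¬anonymize_waiver) is already established, so O(¬mute_channel).
Premise 7 is O(¬mute_channel → ¬submit_statement); since O(¬mute_channel), deontic closure gives O(¬submit_statement).
Applying K to premise 1 (O(¬submit_statement → pay_taxes)) and O(¬submit_statement) yields O(pay_taxes).
Premise 10 is O(renew_ballot → ¬pay_taxes); contrapositively O(pay_taxes → ¬renew_ballot). Since O(pay_taxes) holds, K gives O(¬renew_ballot).
Premises 2, 6, 8, 9 do not contribute to this derivation.
So O(¬renew_ballot) follows.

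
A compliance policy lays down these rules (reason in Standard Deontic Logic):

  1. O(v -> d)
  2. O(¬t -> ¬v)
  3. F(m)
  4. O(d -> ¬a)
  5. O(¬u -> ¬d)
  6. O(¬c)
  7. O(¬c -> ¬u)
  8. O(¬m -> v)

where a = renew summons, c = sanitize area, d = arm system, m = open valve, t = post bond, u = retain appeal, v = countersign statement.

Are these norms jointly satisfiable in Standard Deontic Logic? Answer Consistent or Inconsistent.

Inconsistent

Premise 6 states O(¬c) outright.
Premise 7 is O(¬c -> ¬u); since O(¬c), deontic closure gives O(¬u).
Applying K to premise 5 (O(¬u -> ¬d)) and O(¬u) yields O(¬d).
Premise 1 is O(v -> d); contrapositively O(¬d -> ¬v). Since O(¬d) holds, K gives O(¬v).
Premise 8 is O(¬m -> v); contrapositively O(¬v -> m). Since O(¬v) holds, K gives O(m).
Yet premise 3 is F(m), i.e. O(¬m).
We now have both O(m) and O(¬m) — m is simultaneously obligatory and forbidden, violating the D-axiom.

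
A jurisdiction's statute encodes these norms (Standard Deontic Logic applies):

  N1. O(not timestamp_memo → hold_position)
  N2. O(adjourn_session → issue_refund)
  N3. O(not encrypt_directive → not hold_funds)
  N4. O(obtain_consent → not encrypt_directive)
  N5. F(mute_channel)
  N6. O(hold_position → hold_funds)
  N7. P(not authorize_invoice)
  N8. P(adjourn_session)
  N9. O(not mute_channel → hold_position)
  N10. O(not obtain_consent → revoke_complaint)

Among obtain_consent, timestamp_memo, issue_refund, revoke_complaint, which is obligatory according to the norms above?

Premise 5, F(mute_channel), is equivalent to O(not mute_channel).
Applying K to premise 9 (O(not mute_channel → hold_position)) and O(not mute_channel) yields O(hold_position).
From O(hold_position) and premise 6, O(hold_position → hold_funds), we obtain O(hold_funds).
The contrapositive of premise 3 (O(not encrypt_directive → not hold_funds)) is O(hold_funds → encrypt_directive), and O(hold_funds) is already established, so O(encrypt_directive).
Premise 4, O(obtain_consent → not encrypt_directive), contraposes to O(encrypt_directive → not obtain_consent); with O(encrypt_directive) we get O(not obtain_consent).
From O(not obtain_consent) and premise 10, O(not obtain_consent → revoke_complaint), we obtain O(revoke_complaint).
So O(revoke_complaint) holds — revoke_complaint is obligatory. None of the other listed options is made obligatory by any chain of premises.

revoke_complaint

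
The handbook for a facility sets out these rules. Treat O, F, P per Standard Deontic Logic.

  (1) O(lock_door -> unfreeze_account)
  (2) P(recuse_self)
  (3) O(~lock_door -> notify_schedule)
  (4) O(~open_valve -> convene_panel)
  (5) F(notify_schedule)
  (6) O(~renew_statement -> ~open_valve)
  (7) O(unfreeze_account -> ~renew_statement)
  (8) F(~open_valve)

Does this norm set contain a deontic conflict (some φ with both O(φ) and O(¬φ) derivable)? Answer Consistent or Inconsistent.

Premise 8 is F(~open_valve), i.e. O(open_valve).
Premise 6, O(~renew_statement -> ~open_valve), contraposes to O(open_valve -> renew_statement); with O(open_valve) we get O(renew_statement).
Premise 7, O(unfreeze_account -> ~renew_statement), contraposes to O(renew_statement -> ~unfreeze_account); with O(renew_statement) we get O(~unfreeze_account).
Premise 1, O(lock_door -> unfreeze_account), contraposes to O(~unfreeze_account -> ~lock_door); with O(~unfreeze_account) we get O(~lock_door).
With premise 3, O(~lock_door -> notify_schedule), the K-axiom yields O(notify_schedule).
But premise 5, F(notify_schedule), means O(~notify_schedule).
We now have both O(notify_schedule) and O(~notify_schedule) — notify_schedule is simultaneously obligatory and forbidden, violating the D-axiom.

Inconsistent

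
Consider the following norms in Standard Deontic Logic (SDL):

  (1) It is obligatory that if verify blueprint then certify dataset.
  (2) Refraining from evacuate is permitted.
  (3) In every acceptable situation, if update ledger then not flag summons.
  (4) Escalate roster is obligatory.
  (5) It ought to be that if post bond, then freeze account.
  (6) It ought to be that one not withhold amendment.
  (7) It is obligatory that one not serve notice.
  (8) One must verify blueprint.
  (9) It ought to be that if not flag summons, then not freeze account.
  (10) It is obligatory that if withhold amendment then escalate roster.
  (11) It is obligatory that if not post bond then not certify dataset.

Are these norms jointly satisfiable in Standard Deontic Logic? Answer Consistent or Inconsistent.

Consistent

Premise 10 is O(withhold_amendment → escalate_roster); even if O(escalate_roster) held, inferring O(withhold_amendment) would be affirming the consequent — invalid.
So O(withhold_amendment) is not derivable, and the apparent clash with O(¬withhold_amendment) does not arise.
A world satisfying every obligation exists (e.g. certify_dataset=true, escalate_roster=true, evacuate=false, flag_summons=true, freeze_account=true, post_bond=true, serve_notice=false, update_ledger=false, verify_blueprint=true, withhold_amendment=false); no atom is both obligatory and forbidden, so the set is consistent.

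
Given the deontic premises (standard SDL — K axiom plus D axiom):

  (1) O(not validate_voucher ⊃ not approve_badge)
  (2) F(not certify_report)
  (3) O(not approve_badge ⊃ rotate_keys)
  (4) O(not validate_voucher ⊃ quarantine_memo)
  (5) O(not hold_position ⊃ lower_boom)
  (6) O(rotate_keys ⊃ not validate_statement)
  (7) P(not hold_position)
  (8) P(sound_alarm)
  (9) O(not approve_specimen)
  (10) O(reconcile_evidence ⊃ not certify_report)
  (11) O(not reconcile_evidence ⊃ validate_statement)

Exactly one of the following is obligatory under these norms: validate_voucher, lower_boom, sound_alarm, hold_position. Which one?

Premise 2 is F(not certify_report), i.e. O(certify_report).
Premise 10, O(reconcile_evidence ⊃ not certify_report), contraposes to O(certify_report ⊃ not reconcile_evidence); with O(certify_report) we get O(not reconcile_evidence).
Applying K to premise 11 (O(not reconcile_evidence ⊃ validate_statement)) and O(not reconcile_evidence) yields O(validate_statement).
Premise 6, O(rotate_keys ⊃ not validate_statement), contraposes to O(validate_statement ⊃ not rotate_keys); with O(validate_statement) we get O(not rotate_keys).
Premise 3 is O(not approve_badge ⊃ rotate_keys); contrapositively O(not rotate_keys ⊃ approve_badge). Since O(not rotate_keys) holds, K gives O(approve_badge).
Premise 1 is O(not validate_voucher ⊃ not approve_badge); contrapositively O(approve_badge ⊃ validate_voucher). Since O(approve_badge) holds, K gives O(validate_voucher).
So O(validate_voucher) holds — validate_voucher is obligatory. None of the other listed options is made obligatory by any chain of premises.

validate_voucher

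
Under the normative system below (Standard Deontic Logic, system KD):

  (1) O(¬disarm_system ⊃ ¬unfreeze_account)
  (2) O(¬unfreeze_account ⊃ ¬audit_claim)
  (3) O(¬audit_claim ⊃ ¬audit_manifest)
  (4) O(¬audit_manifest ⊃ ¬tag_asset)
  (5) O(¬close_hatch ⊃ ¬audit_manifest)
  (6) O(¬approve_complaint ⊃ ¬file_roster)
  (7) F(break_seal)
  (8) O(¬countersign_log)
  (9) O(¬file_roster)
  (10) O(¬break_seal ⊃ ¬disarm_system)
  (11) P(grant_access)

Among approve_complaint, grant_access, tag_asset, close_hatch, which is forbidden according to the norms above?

tag_asset

Premise 7 is F(break_seal), i.e. O(¬break_seal).
Premise 10 is O(¬break_seal ⊃ ¬disarm_system); since O(¬break_seal), deontic closure gives O(¬disarm_system).
From O(¬disarm_system) and premise 1, O(¬disarm_system ⊃ ¬unfreeze_account), we obtain O(¬unfreeze_account).
From O(¬unfreeze_account) and premise 2, O(¬unfreeze_account ⊃ ¬audit_claim), we obtain O(¬audit_claim).
Premise 3 is O(¬audit_claim ⊃ ¬audit_manifest); since O(¬audit_claim), deontic closure gives O(¬audit_manifest).
Premise 4 is O(¬audit_manifest ⊃ ¬tag_asset); since O(¬audit_manifest), deontic closure gives O(¬tag_asset).
So O(¬tag_asset) holds, i.e. tag_asset is forbidden. None of the other listed options is forbidden under the premises.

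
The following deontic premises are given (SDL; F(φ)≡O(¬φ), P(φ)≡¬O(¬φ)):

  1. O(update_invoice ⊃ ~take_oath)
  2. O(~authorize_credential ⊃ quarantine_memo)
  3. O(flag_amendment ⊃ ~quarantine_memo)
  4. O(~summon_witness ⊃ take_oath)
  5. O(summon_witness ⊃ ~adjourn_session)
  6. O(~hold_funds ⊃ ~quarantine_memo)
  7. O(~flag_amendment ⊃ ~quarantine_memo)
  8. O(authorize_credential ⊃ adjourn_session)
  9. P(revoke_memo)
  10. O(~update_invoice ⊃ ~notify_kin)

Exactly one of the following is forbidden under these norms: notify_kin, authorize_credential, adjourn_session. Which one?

notify_kin

Premises 7 and 3 cover both cases: O(~flag_amendment ⊃ ~quarantine_memo) and O(flag_amendment ⊃ ~quarantine_memo). Since ~flag_amendment ∨ flag_amendment is a tautology, O(~quarantine_memo) follows.
Premise 2 is O(~authorize_credential ⊃ quarantine_memo); contrapositively O(~quarantine_memo ⊃ authorize_credential). Since O(~quarantine_memo) holds, K gives O(authorize_credential).
Applying K to premise 8 (O(authorize_credential ⊃ adjourn_session)) and O(authorize_credential) yields O(adjourn_session).
Premise 5 is O(summon_witness ⊃ ~adjourn_session); contrapositively O(adjourn_session ⊃ ~summon_witness). Since O(adjourn_session) holds, K gives O(~summon_witness).
Applying K to premise 4 (O(~summon_witness ⊃ take_oath)) and O(~summon_witness) yields O(take_oath).
Premise 1 is O(update_invoice ⊃ ~take_oath); contrapositively O(take_oath ⊃ ~update_invoice). Since O(take_oath) holds, K gives O(~update_invoice).
With premise 10, O(~update_invoice ⊃ ~notify_kin), the K-axiom yields O(~notify_kin).
So O(~notify_kin) holds, i.e. notify_kin is forbidden. None of the other listed options is forbidden under the premises.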